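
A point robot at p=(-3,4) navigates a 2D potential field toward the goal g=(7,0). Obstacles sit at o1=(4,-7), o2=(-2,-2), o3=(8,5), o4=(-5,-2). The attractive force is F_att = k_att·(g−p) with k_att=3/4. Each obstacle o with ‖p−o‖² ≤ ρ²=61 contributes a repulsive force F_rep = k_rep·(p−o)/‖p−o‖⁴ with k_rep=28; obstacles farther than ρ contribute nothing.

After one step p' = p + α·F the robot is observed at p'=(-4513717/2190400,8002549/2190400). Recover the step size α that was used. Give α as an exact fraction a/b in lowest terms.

F_att = 3/4·(g−p) = 3/4·(10,-4) = (7.5000,-3.0000)
o1: d²=170 > ρ²=61 → inactive
o2: d²=37 ≤ ρ²=61; F_rep = 28·(-1,6)/37² = (-0.0205,0.1227)
o3: d²=122 > ρ²=61 → inactive
o4: d²=40 ≤ ρ²=61; F_rep = 28·(2,6)/40² = (0.0350,0.1050)
F = F_att + ΣF_rep = (7.5145,-2.7723)
Δp = p'−p = (0.9393,-0.3465); α = Δx/Fx = (2057483/2190400) / (2057483/273800) = 1/8
check: Δy/Fy = (-759051/2190400) / (-759051/273800) = 1/8 ✓

α = 1/8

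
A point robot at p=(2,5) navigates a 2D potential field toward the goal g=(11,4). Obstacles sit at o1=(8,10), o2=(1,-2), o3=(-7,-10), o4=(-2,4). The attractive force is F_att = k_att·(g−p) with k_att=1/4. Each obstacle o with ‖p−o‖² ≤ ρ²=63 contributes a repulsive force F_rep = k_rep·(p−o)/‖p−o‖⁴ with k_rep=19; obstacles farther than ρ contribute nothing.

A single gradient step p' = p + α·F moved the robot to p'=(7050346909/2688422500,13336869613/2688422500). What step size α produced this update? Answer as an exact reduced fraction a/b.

F_att = 1/4·(g−p) = 1/4·(9,-1) = (2.2500,-0.2500)
o1: d²=61 ≤ ρ²=63; F_rep = 19·(-6,-5)/61² = (-0.0306,-0.0255)
o2: d²=50 ≤ ρ²=63; F_rep = 19·(1,7)/50² = (0.0076,0.0532)
o3: d²=306 > ρ²=63 → inactive
o4: d²=17 ≤ ρ²=63; F_rep = 19·(4,1)/17² = (0.2630,0.0657)
F = F_att + ΣF_rep = (2.4899,-0.1566)
Δp = p'−p = (0.6225,-0.0391); α = Δx/Fx = (1673501909/2688422500) / (1673501909/672105625) = 1/4
check: Δy/Fy = (-105242887/2688422500) / (-105242887/672105625) = 1/4 ✓

α = 1/4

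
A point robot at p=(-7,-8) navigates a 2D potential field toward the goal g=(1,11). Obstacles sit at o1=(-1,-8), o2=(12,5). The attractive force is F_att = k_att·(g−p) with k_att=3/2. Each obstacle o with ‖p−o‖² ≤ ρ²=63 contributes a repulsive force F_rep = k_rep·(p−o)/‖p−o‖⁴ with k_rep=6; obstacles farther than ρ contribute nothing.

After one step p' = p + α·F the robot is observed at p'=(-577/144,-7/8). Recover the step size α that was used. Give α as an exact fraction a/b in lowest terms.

F_att = 3/2·(g−p) = 3/2·(8,19) = (12.0000,28.5000)
o1: d²=36 ≤ ρ²=63; F_rep = 6·(-6,0)/36² = (-0.0278,0.0000)
o2: d²=530 > ρ²=63 → inactive
F = F_att + ΣF_rep = (11.9722,28.5000)
Δp = p'−p = (2.9931,7.1250); α = Δx/Fx = (431/144) / (431/36) = 1/4
check: Δy/Fy = (57/8) / (57/2) = 1/4 ✓

α = 1/4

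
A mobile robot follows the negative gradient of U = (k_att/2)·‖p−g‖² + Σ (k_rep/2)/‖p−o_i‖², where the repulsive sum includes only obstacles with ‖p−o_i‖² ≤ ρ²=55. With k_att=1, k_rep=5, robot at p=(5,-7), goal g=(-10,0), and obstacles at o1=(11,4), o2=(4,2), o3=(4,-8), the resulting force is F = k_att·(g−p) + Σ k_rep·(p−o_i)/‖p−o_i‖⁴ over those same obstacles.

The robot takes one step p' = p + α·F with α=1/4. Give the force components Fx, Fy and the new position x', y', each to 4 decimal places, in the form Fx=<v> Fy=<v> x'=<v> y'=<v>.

F_att = 1·(g−p) = 1·(-15,7) = (-15.0000,7.0000)
o1: d²=157 > ρ²=55 → inactive
o2: d²=82 > ρ²=55 → inactive
o3: d²=2 ≤ ρ²=55; F_rep = 5·(1,1)/2² = (1.2500,1.2500)
F = F_att + ΣF_rep = (-13.7500,8.2500)
p' = p + 1/4·F = (1.5625,-4.9375)

Fx=-13.7500 Fy=8.2500 x'=1.5625 y'=-4.9375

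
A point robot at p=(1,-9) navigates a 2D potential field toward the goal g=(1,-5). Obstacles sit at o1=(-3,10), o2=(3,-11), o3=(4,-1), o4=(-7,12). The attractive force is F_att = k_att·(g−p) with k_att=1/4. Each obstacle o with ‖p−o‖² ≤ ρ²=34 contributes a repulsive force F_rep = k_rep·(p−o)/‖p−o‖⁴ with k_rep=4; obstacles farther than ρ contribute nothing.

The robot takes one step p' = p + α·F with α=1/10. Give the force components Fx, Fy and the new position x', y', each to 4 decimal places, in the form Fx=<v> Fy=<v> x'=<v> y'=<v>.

F_att = 1/4·(g−p) = 1/4·(0,4) = (0.0000,1.0000)
o1: d²=377 > ρ²=34 → inactive
o2: d²=8 ≤ ρ²=34; F_rep = 4·(-2,2)/8² = (-0.1250,0.1250)
o3: d²=73 > ρ²=34 → inactive
o4: d²=505 > ρ²=34 → inactive
F = F_att + ΣF_rep = (-0.1250,1.1250)
p' = p + 1/10·F = (0.9875,-8.8875)

Fx=-0.1250 Fy=1.1250 x'=0.9875 y'=-8.8875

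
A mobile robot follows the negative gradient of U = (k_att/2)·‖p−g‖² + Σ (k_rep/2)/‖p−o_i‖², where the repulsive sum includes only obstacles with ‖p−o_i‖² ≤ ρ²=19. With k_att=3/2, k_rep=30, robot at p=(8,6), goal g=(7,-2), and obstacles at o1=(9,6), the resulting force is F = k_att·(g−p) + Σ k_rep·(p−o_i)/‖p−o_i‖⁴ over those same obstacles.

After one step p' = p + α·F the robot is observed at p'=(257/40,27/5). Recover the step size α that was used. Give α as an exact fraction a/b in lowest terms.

α = 1/20

F_att = 3/2·(g−p) = 3/2·(-1,-8) = (-1.5000,-12.0000)
o1: d²=1 ≤ ρ²=19; F_rep = 30·(-1,0)/1² = (-30.0000,0.0000)
F = F_att + ΣF_rep = (-31.5000,-12.0000)
Δp = p'−p = (-1.5750,-0.6000); α = Δx/Fx = (-63/40) / (-63/2) = 1/20
check: Δy/Fy = (-3/5) / (-12) = 1/20 ✓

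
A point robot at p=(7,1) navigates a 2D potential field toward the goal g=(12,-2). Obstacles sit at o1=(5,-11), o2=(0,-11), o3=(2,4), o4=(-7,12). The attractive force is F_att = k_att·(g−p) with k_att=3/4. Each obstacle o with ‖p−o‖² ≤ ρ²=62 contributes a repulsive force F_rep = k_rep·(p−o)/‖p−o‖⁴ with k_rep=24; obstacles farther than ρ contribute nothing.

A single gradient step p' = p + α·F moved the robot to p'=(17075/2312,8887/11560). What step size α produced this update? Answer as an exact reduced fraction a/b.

F_att = 3/4·(g−p) = 3/4·(5,-3) = (3.7500,-2.2500)
o1: d²=148 > ρ²=62 → inactive
o2: d²=193 > ρ²=62 → inactive
o3: d²=34 ≤ ρ²=62; F_rep = 24·(5,-3)/34² = (0.1038,-0.0623)
o4: d²=317 > ρ²=62 → inactive
F = F_att + ΣF_rep = (3.8538,-2.3123)
Δp = p'−p = (0.3854,-0.2312); α = Δx/Fx = (891/2312) / (4455/1156) = 1/10
check: Δy/Fy = (-2673/11560) / (-2673/1156) = 1/10 ✓

α = 1/10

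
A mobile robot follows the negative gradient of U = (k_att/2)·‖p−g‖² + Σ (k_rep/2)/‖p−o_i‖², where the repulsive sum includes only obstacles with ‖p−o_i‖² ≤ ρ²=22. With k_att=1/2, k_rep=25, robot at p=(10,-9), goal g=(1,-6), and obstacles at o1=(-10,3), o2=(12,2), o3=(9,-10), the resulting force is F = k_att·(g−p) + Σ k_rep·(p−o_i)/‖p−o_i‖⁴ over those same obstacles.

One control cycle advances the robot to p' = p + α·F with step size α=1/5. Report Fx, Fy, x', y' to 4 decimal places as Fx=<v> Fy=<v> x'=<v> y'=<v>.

F_att = 1/2·(g−p) = 1/2·(-9,3) = (-4.5000,1.5000)
o1: d²=544 > ρ²=22 → inactive
o2: d²=125 > ρ²=22 → inactive
o3: d²=2 ≤ ρ²=22; F_rep = 25·(1,1)/2² = (6.2500,6.2500)
F = F_att + ΣF_rep = (1.7500,7.7500)
p' = p + 1/5·F = (10.3500,-7.4500)

Fx=1.7500 Fy=7.7500 x'=10.3500 y'=-7.4500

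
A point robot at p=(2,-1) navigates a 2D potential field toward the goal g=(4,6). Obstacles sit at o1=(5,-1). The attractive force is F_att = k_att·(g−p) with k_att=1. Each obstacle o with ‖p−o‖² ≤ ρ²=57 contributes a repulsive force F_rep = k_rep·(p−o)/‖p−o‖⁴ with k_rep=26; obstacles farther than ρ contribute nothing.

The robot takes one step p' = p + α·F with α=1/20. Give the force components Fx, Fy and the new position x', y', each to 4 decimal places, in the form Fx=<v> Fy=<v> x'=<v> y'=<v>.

Fx=1.0370 Fy=7.0000 x'=2.0519 y'=-0.6500

F_att = 1·(g−p) = 1·(2,7) = (2.0000,7.0000)
o1: d²=9 ≤ ρ²=57; F_rep = 26·(-3,0)/9² = (-0.9630,0.0000)
F = F_att + ΣF_rep = (1.0370,7.0000)
p' = p + 1/20·F = (2.0519,-0.6500)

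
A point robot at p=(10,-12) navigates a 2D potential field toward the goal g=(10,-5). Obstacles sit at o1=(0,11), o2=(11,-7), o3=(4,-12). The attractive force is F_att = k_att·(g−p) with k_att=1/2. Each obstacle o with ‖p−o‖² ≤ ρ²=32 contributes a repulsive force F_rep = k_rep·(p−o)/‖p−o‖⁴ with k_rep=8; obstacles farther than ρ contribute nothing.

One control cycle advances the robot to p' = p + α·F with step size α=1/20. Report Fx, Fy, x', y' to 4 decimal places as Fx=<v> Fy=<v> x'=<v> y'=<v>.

Fx=-0.0118 Fy=3.4408 x'=9.9994 y'=-11.8280

F_att = 1/2·(g−p) = 1/2·(0,7) = (0.0000,3.5000)
o1: d²=629 > ρ²=32 → inactive
o2: d²=26 ≤ ρ²=32; F_rep = 8·(-1,-5)/26² = (-0.0118,-0.0592)
o3: d²=36 > ρ²=32 → inactive
F = F_att + ΣF_rep = (-0.0118,3.4408)
p' = p + 1/20·F = (9.9994,-11.8280)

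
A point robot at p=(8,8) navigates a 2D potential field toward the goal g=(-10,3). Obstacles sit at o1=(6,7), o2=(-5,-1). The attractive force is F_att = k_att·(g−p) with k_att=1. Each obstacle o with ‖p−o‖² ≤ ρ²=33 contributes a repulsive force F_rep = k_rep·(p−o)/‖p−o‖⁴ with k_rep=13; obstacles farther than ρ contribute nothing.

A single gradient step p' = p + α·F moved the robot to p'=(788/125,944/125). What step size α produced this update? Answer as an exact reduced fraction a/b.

F_att = 1·(g−p) = 1·(-18,-5) = (-18.0000,-5.0000)
o1: d²=5 ≤ ρ²=33; F_rep = 13·(2,1)/5² = (1.0400,0.5200)
o2: d²=250 > ρ²=33 → inactive
F = F_att + ΣF_rep = (-16.9600,-4.4800)
Δp = p'−p = (-1.6960,-0.4480); α = Δx/Fx = (-212/125) / (-424/25) = 1/10
check: Δy/Fy = (-56/125) / (-112/25) = 1/10 ✓

α = 1/10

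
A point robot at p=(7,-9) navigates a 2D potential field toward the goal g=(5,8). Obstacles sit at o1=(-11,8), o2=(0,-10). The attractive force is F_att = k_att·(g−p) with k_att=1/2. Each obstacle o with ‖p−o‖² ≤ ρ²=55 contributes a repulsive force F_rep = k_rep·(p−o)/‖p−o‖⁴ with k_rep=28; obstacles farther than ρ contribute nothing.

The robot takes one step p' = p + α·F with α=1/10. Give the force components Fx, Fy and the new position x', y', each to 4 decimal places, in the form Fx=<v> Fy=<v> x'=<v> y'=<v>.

Fx=-0.9216 Fy=8.5112 x'=6.9078 y'=-8.1489

F_att = 1/2·(g−p) = 1/2·(-2,17) = (-1.0000,8.5000)
o1: d²=613 > ρ²=55 → inactive
o2: d²=50 ≤ ρ²=55; F_rep = 28·(7,1)/50² = (0.0784,0.0112)
F = F_att + ΣF_rep = (-0.9216,8.5112)
p' = p + 1/10·F = (6.9078,-8.1489)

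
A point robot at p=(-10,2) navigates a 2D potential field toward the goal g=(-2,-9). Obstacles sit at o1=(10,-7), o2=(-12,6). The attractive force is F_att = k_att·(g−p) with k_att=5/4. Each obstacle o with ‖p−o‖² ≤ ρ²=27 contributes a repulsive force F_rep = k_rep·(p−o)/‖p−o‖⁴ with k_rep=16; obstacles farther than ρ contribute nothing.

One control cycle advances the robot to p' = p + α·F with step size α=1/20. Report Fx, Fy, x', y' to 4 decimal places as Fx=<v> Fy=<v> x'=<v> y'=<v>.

Fx=10.0800 Fy=-13.9100 x'=-9.4960 y'=1.3045

F_att = 5/4·(g−p) = 5/4·(8,-11) = (10.0000,-13.7500)
o1: d²=481 > ρ²=27 → inactive
o2: d²=20 ≤ ρ²=27; F_rep = 16·(2,-4)/20² = (0.0800,-0.1600)
F = F_att + ΣF_rep = (10.0800,-13.9100)
p' = p + 1/20·F = (-9.4960,1.3045)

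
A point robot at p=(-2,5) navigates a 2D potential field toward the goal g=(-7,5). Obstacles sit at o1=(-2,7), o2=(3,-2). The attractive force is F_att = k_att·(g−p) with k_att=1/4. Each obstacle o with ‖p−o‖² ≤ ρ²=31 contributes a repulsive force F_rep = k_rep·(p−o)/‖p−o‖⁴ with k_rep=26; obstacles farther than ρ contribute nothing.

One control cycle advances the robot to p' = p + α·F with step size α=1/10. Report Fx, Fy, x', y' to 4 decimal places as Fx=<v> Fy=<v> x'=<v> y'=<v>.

F_att = 1/4·(g−p) = 1/4·(-5,0) = (-1.2500,0.0000)
o1: d²=4 ≤ ρ²=31; F_rep = 26·(0,-2)/4² = (0.0000,-3.2500)
o2: d²=74 > ρ²=31 → inactive
F = F_att + ΣF_rep = (-1.2500,-3.2500)
p' = p + 1/10·F = (-2.1250,4.6750)

Fx=-1.2500 Fy=-3.2500 x'=-2.1250 y'=4.6750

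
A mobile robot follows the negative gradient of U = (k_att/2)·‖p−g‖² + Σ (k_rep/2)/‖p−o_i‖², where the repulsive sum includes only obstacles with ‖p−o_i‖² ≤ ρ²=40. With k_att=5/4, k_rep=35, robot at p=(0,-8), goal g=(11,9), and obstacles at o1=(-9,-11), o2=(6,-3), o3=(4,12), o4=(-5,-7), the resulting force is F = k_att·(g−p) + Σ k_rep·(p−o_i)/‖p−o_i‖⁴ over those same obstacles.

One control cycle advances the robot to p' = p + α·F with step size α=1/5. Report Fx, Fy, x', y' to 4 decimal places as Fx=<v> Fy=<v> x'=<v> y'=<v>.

Fx=14.0089 Fy=21.1982 x'=2.8018 y'=-3.7604

F_att = 5/4·(g−p) = 5/4·(11,17) = (13.7500,21.2500)
o1: d²=90 > ρ²=40 → inactive
o2: d²=61 > ρ²=40 → inactive
o3: d²=416 > ρ²=40 → inactive
o4: d²=26 ≤ ρ²=40; F_rep = 35·(5,-1)/26² = (0.2589,-0.0518)
F = F_att + ΣF_rep = (14.0089,21.1982)
p' = p + 1/5·F = (2.8018,-3.7604)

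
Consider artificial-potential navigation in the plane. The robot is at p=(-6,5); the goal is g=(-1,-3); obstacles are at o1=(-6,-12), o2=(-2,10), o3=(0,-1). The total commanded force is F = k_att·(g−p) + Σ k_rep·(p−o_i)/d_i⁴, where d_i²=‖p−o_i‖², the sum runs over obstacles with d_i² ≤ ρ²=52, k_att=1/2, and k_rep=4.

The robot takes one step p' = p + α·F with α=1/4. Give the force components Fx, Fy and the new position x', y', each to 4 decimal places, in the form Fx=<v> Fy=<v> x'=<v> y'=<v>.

Fx=2.4905 Fy=-4.0119 x'=-5.3774 y'=3.9970

F_att = 1/2·(g−p) = 1/2·(5,-8) = (2.5000,-4.0000)
o1: d²=289 > ρ²=52 → inactive
o2: d²=41 ≤ ρ²=52; F_rep = 4·(-4,-5)/41² = (-0.0095,-0.0119)
o3: d²=72 > ρ²=52 → inactive
F = F_att + ΣF_rep = (2.4905,-4.0119)
p' = p + 1/4·F = (-5.3774,3.9970)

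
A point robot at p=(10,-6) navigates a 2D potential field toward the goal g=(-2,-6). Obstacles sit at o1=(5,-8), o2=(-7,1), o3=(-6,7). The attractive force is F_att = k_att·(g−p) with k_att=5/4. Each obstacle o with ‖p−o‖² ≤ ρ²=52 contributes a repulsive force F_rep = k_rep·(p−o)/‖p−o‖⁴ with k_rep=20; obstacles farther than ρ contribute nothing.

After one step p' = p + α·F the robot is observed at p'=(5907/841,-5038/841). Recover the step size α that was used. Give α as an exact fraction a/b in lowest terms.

α = 1/5

F_att = 5/4·(g−p) = 5/4·(-12,0) = (-15.0000,0.0000)
o1: d²=29 ≤ ρ²=52; F_rep = 20·(5,2)/29² = (0.1189,0.0476)
o2: d²=338 > ρ²=52 → inactive
o3: d²=425 > ρ²=52 → inactive
F = F_att + ΣF_rep = (-14.8811,0.0476)
Δp = p'−p = (-2.9762,0.0095); α = Δx/Fx = (-2503/841) / (-12515/841) = 1/5
check: Δy/Fy = (8/841) / (40/841) = 1/5 ✓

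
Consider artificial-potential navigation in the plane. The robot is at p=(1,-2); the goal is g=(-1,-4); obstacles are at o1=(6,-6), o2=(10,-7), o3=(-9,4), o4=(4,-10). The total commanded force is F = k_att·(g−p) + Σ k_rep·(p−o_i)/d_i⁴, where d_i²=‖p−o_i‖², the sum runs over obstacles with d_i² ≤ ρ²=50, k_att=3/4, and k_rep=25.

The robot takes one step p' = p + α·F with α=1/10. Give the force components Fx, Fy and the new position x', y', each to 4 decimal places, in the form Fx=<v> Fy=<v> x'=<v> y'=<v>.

Fx=-1.5744 Fy=-1.4405 x'=0.8426 y'=-2.1441

F_att = 3/4·(g−p) = 3/4·(-2,-2) = (-1.5000,-1.5000)
o1: d²=41 ≤ ρ²=50; F_rep = 25·(-5,4)/41² = (-0.0744,0.0595)
o2: d²=106 > ρ²=50 → inactive
o3: d²=136 > ρ²=50 → inactive
o4: d²=73 > ρ²=50 → inactive
F = F_att + ΣF_rep = (-1.5744,-1.4405)
p' = p + 1/10·F = (0.8426,-2.1441)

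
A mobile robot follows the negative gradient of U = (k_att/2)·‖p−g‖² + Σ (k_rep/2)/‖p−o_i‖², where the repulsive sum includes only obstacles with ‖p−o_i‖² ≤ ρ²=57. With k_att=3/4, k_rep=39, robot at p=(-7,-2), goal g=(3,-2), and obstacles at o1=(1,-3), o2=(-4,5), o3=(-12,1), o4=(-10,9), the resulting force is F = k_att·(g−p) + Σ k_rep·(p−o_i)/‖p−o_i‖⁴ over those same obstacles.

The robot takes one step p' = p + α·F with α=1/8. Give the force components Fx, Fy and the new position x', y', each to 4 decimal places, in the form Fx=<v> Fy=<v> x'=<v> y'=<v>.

F_att = 3/4·(g−p) = 3/4·(10,0) = (7.5000,0.0000)
o1: d²=65 > ρ²=57 → inactive
o2: d²=58 > ρ²=57 → inactive
o3: d²=34 ≤ ρ²=57; F_rep = 39·(5,-3)/34² = (0.1687,-0.1012)
o4: d²=130 > ρ²=57 → inactive
F = F_att + ΣF_rep = (7.6687,-0.1012)
p' = p + 1/8·F = (-6.0414,-2.0127)

Fx=7.6687 Fy=-0.1012 x'=-6.0414 y'=-2.0127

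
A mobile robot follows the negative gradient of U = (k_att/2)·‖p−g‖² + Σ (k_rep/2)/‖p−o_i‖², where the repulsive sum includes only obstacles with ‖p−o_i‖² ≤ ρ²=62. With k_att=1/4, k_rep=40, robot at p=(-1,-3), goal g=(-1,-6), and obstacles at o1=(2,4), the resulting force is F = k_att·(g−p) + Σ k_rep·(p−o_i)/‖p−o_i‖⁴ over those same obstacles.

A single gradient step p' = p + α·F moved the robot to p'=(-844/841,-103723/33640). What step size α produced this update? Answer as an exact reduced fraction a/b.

F_att = 1/4·(g−p) = 1/4·(0,-3) = (0.0000,-0.7500)
o1: d²=58 ≤ ρ²=62; F_rep = 40·(-3,-7)/58² = (-0.0357,-0.0832)
F = F_att + ΣF_rep = (-0.0357,-0.8332)
Δp = p'−p = (-0.0036,-0.0833); α = Δx/Fx = (-3/841) / (-30/841) = 1/10
check: Δy/Fy = (-2803/33640) / (-2803/3364) = 1/10 ✓

α = 1/10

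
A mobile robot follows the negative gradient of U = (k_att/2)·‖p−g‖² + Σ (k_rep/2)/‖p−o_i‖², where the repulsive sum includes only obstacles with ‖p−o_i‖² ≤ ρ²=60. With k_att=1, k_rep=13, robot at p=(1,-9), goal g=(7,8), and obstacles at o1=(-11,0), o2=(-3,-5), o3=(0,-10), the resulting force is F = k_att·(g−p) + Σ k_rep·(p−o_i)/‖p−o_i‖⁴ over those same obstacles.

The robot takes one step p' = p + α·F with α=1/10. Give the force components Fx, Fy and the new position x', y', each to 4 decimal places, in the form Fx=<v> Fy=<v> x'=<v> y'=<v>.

F_att = 1·(g−p) = 1·(6,17) = (6.0000,17.0000)
o1: d²=225 > ρ²=60 → inactive
o2: d²=32 ≤ ρ²=60; F_rep = 13·(4,-4)/32² = (0.0508,-0.0508)
o3: d²=2 ≤ ρ²=60; F_rep = 13·(1,1)/2² = (3.2500,3.2500)
F = F_att + ΣF_rep = (9.3008,20.1992)
p' = p + 1/10·F = (1.9301,-6.9801)

Fx=9.3008 Fy=20.1992 x'=1.9301 y'=-6.9801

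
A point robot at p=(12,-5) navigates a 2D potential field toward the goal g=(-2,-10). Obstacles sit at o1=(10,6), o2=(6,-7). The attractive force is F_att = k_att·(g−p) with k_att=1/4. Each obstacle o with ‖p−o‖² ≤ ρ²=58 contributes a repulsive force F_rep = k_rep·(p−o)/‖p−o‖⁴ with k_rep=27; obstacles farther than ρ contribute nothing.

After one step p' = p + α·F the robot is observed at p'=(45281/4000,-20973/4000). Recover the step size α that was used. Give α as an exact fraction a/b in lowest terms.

α = 1/5

F_att = 1/4·(g−p) = 1/4·(-14,-5) = (-3.5000,-1.2500)
o1: d²=125 > ρ²=58 → inactive
o2: d²=40 ≤ ρ²=58; F_rep = 27·(6,2)/40² = (0.1013,0.0338)
F = F_att + ΣF_rep = (-3.3988,-1.2163)
Δp = p'−p = (-0.6797,-0.2432); α = Δx/Fx = (-2719/4000) / (-2719/800) = 1/5
check: Δy/Fy = (-973/4000) / (-973/800) = 1/5 ✓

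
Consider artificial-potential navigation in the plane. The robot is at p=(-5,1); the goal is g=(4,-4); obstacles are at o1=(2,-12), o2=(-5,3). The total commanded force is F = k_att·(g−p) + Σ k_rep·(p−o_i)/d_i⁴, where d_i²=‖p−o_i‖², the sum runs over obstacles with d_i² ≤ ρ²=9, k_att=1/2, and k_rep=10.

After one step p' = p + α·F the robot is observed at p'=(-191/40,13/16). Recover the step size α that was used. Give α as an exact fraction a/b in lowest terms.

α = 1/20

F_att = 1/2·(g−p) = 1/2·(9,-5) = (4.5000,-2.5000)
o1: d²=218 > ρ²=9 → inactive
o2: d²=4 ≤ ρ²=9; F_rep = 10·(0,-2)/4² = (0.0000,-1.2500)
F = F_att + ΣF_rep = (4.5000,-3.7500)
Δp = p'−p = (0.2250,-0.1875); α = Δx/Fx = (9/40) / (9/2) = 1/20
check: Δy/Fy = (-3/16) / (-15/4) = 1/20 ✓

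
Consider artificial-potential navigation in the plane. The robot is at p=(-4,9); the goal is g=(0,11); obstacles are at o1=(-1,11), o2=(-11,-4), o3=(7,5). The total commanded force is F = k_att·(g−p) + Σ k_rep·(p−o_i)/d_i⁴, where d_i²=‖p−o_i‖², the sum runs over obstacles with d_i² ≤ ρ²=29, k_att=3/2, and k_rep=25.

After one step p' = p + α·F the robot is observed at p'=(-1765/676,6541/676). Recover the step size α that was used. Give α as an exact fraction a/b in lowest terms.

α = 1/4

F_att = 3/2·(g−p) = 3/2·(4,2) = (6.0000,3.0000)
o1: d²=13 ≤ ρ²=29; F_rep = 25·(-3,-2)/13² = (-0.4438,-0.2959)
o2: d²=218 > ρ²=29 → inactive
o3: d²=137 > ρ²=29 → inactive
F = F_att + ΣF_rep = (5.5562,2.7041)
Δp = p'−p = (1.3891,0.6760); α = Δx/Fx = (939/676) / (939/169) = 1/4
check: Δy/Fy = (457/676) / (457/169) = 1/4 ✓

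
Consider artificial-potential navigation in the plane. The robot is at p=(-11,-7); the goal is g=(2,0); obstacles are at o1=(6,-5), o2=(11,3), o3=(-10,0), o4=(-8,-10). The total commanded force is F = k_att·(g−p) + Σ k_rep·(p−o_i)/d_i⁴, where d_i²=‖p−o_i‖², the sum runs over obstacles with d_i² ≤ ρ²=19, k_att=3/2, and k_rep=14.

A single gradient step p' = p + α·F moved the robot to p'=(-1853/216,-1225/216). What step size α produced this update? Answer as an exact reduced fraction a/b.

α = 1/8

F_att = 3/2·(g−p) = 3/2·(13,7) = (19.5000,10.5000)
o1: d²=293 > ρ²=19 → inactive
o2: d²=584 > ρ²=19 → inactive
o3: d²=50 > ρ²=19 → inactive
o4: d²=18 ≤ ρ²=19; F_rep = 14·(-3,3)/18² = (-0.1296,0.1296)
F = F_att + ΣF_rep = (19.3704,10.6296)
Δp = p'−p = (2.4213,1.3287); α = Δx/Fx = (523/216) / (523/27) = 1/8
check: Δy/Fy = (287/216) / (287/27) = 1/8 ✓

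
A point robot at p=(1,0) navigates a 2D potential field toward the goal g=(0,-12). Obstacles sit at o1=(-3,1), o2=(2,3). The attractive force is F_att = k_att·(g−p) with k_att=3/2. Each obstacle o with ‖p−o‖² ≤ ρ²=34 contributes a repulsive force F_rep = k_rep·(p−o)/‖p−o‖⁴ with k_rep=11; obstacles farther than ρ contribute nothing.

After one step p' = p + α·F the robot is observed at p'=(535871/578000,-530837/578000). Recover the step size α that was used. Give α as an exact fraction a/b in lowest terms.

F_att = 3/2·(g−p) = 3/2·(-1,-12) = (-1.5000,-18.0000)
o1: d²=17 ≤ ρ²=34; F_rep = 11·(4,-1)/17² = (0.1522,-0.0381)
o2: d²=10 ≤ ρ²=34; F_rep = 11·(-1,-3)/10² = (-0.1100,-0.3300)
F = F_att + ΣF_rep = (-1.4578,-18.3681)
Δp = p'−p = (-0.0729,-0.9184); α = Δx/Fx = (-42129/578000) / (-42129/28900) = 1/20
check: Δy/Fy = (-530837/578000) / (-530837/28900) = 1/20 ✓

α = 1/20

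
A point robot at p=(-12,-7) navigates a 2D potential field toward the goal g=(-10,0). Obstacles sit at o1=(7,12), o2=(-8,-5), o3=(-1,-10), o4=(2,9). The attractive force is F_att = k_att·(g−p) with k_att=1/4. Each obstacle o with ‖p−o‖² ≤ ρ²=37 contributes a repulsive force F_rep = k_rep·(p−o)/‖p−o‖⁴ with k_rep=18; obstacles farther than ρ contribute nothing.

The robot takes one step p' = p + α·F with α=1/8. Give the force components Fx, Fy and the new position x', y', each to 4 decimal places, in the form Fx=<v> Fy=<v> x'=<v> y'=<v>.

F_att = 1/4·(g−p) = 1/4·(2,7) = (0.5000,1.7500)
o1: d²=722 > ρ²=37 → inactive
o2: d²=20 ≤ ρ²=37; F_rep = 18·(-4,-2)/20² = (-0.1800,-0.0900)
o3: d²=130 > ρ²=37 → inactive
o4: d²=452 > ρ²=37 → inactive
F = F_att + ΣF_rep = (0.3200,1.6600)
p' = p + 1/8·F = (-11.9600,-6.7925)

Fx=0.3200 Fy=1.6600 x'=-11.9600 y'=-6.7925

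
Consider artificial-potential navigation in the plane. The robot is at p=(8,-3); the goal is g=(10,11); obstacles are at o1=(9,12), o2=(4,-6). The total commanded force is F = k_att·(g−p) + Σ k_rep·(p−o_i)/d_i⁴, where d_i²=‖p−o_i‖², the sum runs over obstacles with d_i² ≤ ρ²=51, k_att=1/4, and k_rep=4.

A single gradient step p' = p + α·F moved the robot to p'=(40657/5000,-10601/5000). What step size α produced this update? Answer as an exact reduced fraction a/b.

F_att = 1/4·(g−p) = 1/4·(2,14) = (0.5000,3.5000)
o1: d²=226 > ρ²=51 → inactive
o2: d²=25 ≤ ρ²=51; F_rep = 4·(4,3)/25² = (0.0256,0.0192)
F = F_att + ΣF_rep = (0.5256,3.5192)
Δp = p'−p = (0.1314,0.8798); α = Δx/Fx = (657/5000) / (657/1250) = 1/4
check: Δy/Fy = (4399/5000) / (4399/1250) = 1/4 ✓

α = 1/4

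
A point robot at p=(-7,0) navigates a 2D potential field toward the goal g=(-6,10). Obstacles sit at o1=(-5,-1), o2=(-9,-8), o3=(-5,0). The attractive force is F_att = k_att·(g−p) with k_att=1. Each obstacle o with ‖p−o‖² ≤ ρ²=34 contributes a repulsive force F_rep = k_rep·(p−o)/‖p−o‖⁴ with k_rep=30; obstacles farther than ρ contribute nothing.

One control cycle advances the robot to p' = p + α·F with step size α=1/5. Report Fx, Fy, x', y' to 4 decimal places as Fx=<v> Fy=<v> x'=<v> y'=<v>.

Fx=-5.1500 Fy=11.2000 x'=-8.0300 y'=2.2400

F_att = 1·(g−p) = 1·(1,10) = (1.0000,10.0000)
o1: d²=5 ≤ ρ²=34; F_rep = 30·(-2,1)/5² = (-2.4000,1.2000)
o2: d²=68 > ρ²=34 → inactive
o3: d²=4 ≤ ρ²=34; F_rep = 30·(-2,0)/4² = (-3.7500,0.0000)
F = F_att + ΣF_rep = (-5.1500,11.2000)
p' = p + 1/5·F = (-8.0300,2.2400)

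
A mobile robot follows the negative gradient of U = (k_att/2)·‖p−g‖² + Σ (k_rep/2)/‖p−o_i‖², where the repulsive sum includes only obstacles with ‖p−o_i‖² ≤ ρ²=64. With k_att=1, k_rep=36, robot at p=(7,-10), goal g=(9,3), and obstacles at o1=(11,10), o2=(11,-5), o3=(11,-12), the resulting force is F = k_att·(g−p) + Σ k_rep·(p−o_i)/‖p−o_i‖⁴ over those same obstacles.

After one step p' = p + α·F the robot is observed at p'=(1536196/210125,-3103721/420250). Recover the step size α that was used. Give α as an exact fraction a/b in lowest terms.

F_att = 1·(g−p) = 1·(2,13) = (2.0000,13.0000)
o1: d²=416 > ρ²=64 → inactive
o2: d²=41 ≤ ρ²=64; F_rep = 36·(-4,-5)/41² = (-0.0857,-0.1071)
o3: d²=20 ≤ ρ²=64; F_rep = 36·(-4,2)/20² = (-0.3600,0.1800)
F = F_att + ΣF_rep = (1.5543,13.0729)
Δp = p'−p = (0.3109,2.6146); α = Δx/Fx = (65321/210125) / (65321/42025) = 1/5
check: Δy/Fy = (1098779/420250) / (1098779/84050) = 1/5 ✓

α = 1/5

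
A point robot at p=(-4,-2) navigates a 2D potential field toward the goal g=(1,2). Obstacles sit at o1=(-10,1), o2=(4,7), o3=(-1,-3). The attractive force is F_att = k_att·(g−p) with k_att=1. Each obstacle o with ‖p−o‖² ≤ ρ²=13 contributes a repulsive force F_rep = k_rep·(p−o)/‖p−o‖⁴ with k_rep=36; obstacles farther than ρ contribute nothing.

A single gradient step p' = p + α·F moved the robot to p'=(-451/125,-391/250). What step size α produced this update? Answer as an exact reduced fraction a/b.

F_att = 1·(g−p) = 1·(5,4) = (5.0000,4.0000)
o1: d²=45 > ρ²=13 → inactive
o2: d²=145 > ρ²=13 → inactive
o3: d²=10 ≤ ρ²=13; F_rep = 36·(-3,1)/10² = (-1.0800,0.3600)
F = F_att + ΣF_rep = (3.9200,4.3600)
Δp = p'−p = (0.3920,0.4360); α = Δx/Fx = (49/125) / (98/25) = 1/10
check: Δy/Fy = (109/250) / (109/25) = 1/10 ✓

α = 1/10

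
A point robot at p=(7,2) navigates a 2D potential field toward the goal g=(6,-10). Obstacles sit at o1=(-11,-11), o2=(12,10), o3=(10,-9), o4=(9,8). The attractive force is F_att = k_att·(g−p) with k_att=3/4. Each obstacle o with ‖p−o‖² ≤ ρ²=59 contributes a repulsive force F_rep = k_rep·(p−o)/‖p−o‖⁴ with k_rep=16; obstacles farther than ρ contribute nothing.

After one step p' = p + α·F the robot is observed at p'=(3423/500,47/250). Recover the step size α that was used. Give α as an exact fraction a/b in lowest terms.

α = 1/5

F_att = 3/4·(g−p) = 3/4·(-1,-12) = (-0.7500,-9.0000)
o1: d²=493 > ρ²=59 → inactive
o2: d²=89 > ρ²=59 → inactive
o3: d²=130 > ρ²=59 → inactive
o4: d²=40 ≤ ρ²=59; F_rep = 16·(-2,-6)/40² = (-0.0200,-0.0600)
F = F_att + ΣF_rep = (-0.7700,-9.0600)
Δp = p'−p = (-0.1540,-1.8120); α = Δx/Fx = (-77/500) / (-77/100) = 1/5
check: Δy/Fy = (-453/250) / (-453/50) = 1/5 ✓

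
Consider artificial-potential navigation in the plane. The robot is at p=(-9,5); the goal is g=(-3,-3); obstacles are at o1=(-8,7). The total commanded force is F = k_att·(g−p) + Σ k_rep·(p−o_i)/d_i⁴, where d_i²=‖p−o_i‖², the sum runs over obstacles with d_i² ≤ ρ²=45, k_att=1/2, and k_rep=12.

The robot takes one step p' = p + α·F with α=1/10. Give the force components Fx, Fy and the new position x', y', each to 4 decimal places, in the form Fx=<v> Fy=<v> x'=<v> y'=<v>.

Fx=2.5200 Fy=-4.9600 x'=-8.7480 y'=4.5040

F_att = 1/2·(g−p) = 1/2·(6,-8) = (3.0000,-4.0000)
o1: d²=5 ≤ ρ²=45; F_rep = 12·(-1,-2)/5² = (-0.4800,-0.9600)
F = F_att + ΣF_rep = (2.5200,-4.9600)
p' = p + 1/10·F = (-8.7480,4.5040)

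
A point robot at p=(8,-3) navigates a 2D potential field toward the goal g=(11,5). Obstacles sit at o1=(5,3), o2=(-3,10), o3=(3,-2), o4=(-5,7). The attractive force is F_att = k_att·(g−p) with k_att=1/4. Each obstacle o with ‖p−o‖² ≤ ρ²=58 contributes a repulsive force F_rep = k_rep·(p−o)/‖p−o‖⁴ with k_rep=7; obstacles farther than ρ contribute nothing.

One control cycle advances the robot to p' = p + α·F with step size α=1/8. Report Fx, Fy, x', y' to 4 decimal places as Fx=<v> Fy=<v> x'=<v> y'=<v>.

F_att = 1/4·(g−p) = 1/4·(3,8) = (0.7500,2.0000)
o1: d²=45 ≤ ρ²=58; F_rep = 7·(3,-6)/45² = (0.0104,-0.0207)
o2: d²=290 > ρ²=58 → inactive
o3: d²=26 ≤ ρ²=58; F_rep = 7·(5,-1)/26² = (0.0518,-0.0104)
o4: d²=269 > ρ²=58 → inactive
F = F_att + ΣF_rep = (0.8121,1.9689)
p' = p + 1/8·F = (8.1015,-2.7539)

Fx=0.8121 Fy=1.9689 x'=8.1015 y'=-2.7539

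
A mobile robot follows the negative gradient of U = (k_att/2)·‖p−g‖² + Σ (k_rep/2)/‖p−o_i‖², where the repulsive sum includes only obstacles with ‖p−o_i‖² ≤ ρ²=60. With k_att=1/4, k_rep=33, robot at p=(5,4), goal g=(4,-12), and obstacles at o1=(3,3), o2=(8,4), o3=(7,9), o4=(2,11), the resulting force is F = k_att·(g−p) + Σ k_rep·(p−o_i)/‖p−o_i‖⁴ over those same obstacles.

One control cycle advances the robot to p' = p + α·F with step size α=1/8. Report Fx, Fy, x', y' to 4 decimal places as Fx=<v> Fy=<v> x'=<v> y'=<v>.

F_att = 1/4·(g−p) = 1/4·(-1,-16) = (-0.2500,-4.0000)
o1: d²=5 ≤ ρ²=60; F_rep = 33·(2,1)/5² = (2.6400,1.3200)
o2: d²=9 ≤ ρ²=60; F_rep = 33·(-3,0)/9² = (-1.2222,0.0000)
o3: d²=29 ≤ ρ²=60; F_rep = 33·(-2,-5)/29² = (-0.0785,-0.1962)
o4: d²=58 ≤ ρ²=60; F_rep = 33·(3,-7)/58² = (0.0294,-0.0687)
F = F_att + ΣF_rep = (1.1187,-2.9449)
p' = p + 1/8·F = (5.1398,3.6319)

Fx=1.1187 Fy=-2.9449 x'=5.1398 y'=3.6319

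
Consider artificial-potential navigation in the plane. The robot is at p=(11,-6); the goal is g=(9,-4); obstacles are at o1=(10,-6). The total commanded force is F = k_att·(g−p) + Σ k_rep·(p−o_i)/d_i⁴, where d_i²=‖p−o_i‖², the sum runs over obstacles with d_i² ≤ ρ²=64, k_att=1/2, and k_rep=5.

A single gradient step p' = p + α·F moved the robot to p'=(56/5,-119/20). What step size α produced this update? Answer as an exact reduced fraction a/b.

F_att = 1/2·(g−p) = 1/2·(-2,2) = (-1.0000,1.0000)
o1: d²=1 ≤ ρ²=64; F_rep = 5·(1,0)/1² = (5.0000,0.0000)
F = F_att + ΣF_rep = (4.0000,1.0000)
Δp = p'−p = (0.2000,0.0500); α = Δx/Fx = (1/5) / (4) = 1/20
check: Δy/Fy = (1/20) / (1) = 1/20 ✓

α = 1/20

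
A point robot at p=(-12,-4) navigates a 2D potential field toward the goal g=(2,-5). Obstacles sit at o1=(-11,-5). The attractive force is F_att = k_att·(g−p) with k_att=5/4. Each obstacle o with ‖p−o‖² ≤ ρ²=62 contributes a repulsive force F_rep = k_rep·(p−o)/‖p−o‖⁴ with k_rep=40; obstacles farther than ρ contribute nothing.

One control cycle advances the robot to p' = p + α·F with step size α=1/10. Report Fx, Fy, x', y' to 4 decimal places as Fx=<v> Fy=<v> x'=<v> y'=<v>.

Fx=7.5000 Fy=8.7500 x'=-11.2500 y'=-3.1250

F_att = 5/4·(g−p) = 5/4·(14,-1) = (17.5000,-1.2500)
o1: d²=2 ≤ ρ²=62; F_rep = 40·(-1,1)/2² = (-10.0000,10.0000)
F = F_att + ΣF_rep = (7.5000,8.7500)
p' = p + 1/10·F = (-11.2500,-3.1250)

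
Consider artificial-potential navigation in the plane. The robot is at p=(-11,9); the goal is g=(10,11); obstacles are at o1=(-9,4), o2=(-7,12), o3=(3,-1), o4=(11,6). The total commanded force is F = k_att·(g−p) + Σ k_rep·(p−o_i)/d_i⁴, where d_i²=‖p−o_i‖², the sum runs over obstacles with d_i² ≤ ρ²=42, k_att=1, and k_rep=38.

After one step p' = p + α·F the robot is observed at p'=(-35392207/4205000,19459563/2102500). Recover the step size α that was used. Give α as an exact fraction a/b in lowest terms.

F_att = 1·(g−p) = 1·(21,2) = (21.0000,2.0000)
o1: d²=29 ≤ ρ²=42; F_rep = 38·(-2,5)/29² = (-0.0904,0.2259)
o2: d²=25 ≤ ρ²=42; F_rep = 38·(-4,-3)/25² = (-0.2432,-0.1824)
o3: d²=296 > ρ²=42 → inactive
o4: d²=493 > ρ²=42 → inactive
F = F_att + ΣF_rep = (20.6664,2.0435)
Δp = p'−p = (2.5833,0.2554); α = Δx/Fx = (10862793/4205000) / (10862793/525625) = 1/8
check: Δy/Fy = (537063/2102500) / (1074126/525625) = 1/8 ✓

α = 1/8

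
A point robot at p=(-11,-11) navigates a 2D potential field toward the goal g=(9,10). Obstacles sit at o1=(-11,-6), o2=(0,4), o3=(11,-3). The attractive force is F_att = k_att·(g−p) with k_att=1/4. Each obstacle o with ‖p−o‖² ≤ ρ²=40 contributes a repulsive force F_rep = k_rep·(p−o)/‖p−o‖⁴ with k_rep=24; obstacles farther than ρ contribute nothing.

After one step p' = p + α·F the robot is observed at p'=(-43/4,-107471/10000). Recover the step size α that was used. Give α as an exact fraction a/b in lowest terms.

F_att = 1/4·(g−p) = 1/4·(20,21) = (5.0000,5.2500)
o1: d²=25 ≤ ρ²=40; F_rep = 24·(0,-5)/25² = (0.0000,-0.1920)
o2: d²=346 > ρ²=40 → inactive
o3: d²=548 > ρ²=40 → inactive
F = F_att + ΣF_rep = (5.0000,5.0580)
Δp = p'−p = (0.2500,0.2529); α = Δx/Fx = (1/4) / (5) = 1/20
check: Δy/Fy = (2529/10000) / (2529/500) = 1/20 ✓

α = 1/20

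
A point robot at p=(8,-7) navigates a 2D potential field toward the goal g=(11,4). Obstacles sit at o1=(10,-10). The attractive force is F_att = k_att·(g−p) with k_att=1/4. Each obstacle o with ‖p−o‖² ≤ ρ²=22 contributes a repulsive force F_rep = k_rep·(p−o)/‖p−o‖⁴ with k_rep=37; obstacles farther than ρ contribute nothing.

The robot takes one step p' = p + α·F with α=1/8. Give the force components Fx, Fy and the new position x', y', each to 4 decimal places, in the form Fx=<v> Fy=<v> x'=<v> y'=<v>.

F_att = 1/4·(g−p) = 1/4·(3,11) = (0.7500,2.7500)
o1: d²=13 ≤ ρ²=22; F_rep = 37·(-2,3)/13² = (-0.4379,0.6568)
F = F_att + ΣF_rep = (0.3121,3.4068)
p' = p + 1/8·F = (8.0390,-6.5741)

Fx=0.3121 Fy=3.4068 x'=8.0390 y'=-6.5741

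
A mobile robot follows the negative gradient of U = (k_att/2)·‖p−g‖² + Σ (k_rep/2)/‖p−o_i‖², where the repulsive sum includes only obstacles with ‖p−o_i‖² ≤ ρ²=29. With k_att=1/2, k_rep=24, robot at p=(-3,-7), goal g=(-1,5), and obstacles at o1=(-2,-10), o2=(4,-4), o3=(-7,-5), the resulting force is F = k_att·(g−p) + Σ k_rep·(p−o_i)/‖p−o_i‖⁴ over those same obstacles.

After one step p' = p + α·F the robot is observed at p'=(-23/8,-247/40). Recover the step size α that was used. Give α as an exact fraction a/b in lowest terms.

F_att = 1/2·(g−p) = 1/2·(2,12) = (1.0000,6.0000)
o1: d²=10 ≤ ρ²=29; F_rep = 24·(-1,3)/10² = (-0.2400,0.7200)
o2: d²=58 > ρ²=29 → inactive
o3: d²=20 ≤ ρ²=29; F_rep = 24·(4,-2)/20² = (0.2400,-0.1200)
F = F_att + ΣF_rep = (1.0000,6.6000)
Δp = p'−p = (0.1250,0.8250); α = Δx/Fx = (1/8) / (1) = 1/8
check: Δy/Fy = (33/40) / (33/5) = 1/8 ✓

α = 1/8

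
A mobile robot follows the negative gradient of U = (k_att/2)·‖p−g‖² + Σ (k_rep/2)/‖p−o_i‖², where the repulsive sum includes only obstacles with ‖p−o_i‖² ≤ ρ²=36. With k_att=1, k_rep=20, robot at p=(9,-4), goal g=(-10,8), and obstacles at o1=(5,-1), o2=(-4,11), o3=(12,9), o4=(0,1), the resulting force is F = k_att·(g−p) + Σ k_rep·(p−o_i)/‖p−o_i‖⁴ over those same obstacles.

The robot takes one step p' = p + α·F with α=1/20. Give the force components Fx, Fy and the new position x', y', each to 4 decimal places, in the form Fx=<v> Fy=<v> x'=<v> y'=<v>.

F_att = 1·(g−p) = 1·(-19,12) = (-19.0000,12.0000)
o1: d²=25 ≤ ρ²=36; F_rep = 20·(4,-3)/25² = (0.1280,-0.0960)
o2: d²=394 > ρ²=36 → inactive
o3: d²=178 > ρ²=36 → inactive
o4: d²=106 > ρ²=36 → inactive
F = F_att + ΣF_rep = (-18.8720,11.9040)
p' = p + 1/20·F = (8.0564,-3.4048)

Fx=-18.8720 Fy=11.9040 x'=8.0564 y'=-3.4048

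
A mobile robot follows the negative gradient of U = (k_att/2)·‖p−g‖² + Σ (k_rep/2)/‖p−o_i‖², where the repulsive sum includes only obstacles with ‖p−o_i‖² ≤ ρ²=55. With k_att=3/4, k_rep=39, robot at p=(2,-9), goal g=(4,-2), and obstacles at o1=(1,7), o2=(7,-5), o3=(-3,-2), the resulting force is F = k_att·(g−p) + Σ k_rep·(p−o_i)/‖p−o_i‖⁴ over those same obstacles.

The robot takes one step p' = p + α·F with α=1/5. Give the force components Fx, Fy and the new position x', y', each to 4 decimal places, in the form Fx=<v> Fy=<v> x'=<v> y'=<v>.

F_att = 3/4·(g−p) = 3/4·(2,7) = (1.5000,5.2500)
o1: d²=257 > ρ²=55 → inactive
o2: d²=41 ≤ ρ²=55; F_rep = 39·(-5,-4)/41² = (-0.1160,-0.0928)
o3: d²=74 > ρ²=55 → inactive
F = F_att + ΣF_rep = (1.3840,5.1572)
p' = p + 1/5·F = (2.2768,-7.9686)

Fx=1.3840 Fy=5.1572 x'=2.2768 y'=-7.9686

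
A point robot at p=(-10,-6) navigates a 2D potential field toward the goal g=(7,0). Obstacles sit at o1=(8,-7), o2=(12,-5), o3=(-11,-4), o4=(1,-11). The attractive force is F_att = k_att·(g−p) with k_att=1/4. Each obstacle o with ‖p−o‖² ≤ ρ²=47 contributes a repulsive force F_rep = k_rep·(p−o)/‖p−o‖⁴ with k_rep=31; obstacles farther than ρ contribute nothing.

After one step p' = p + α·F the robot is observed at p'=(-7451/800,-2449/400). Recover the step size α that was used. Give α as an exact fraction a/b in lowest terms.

α = 1/8

F_att = 1/4·(g−p) = 1/4·(17,6) = (4.2500,1.5000)
o1: d²=325 > ρ²=47 → inactive
o2: d²=485 > ρ²=47 → inactive
o3: d²=5 ≤ ρ²=47; F_rep = 31·(1,-2)/5² = (1.2400,-2.4800)
o4: d²=146 > ρ²=47 → inactive
F = F_att + ΣF_rep = (5.4900,-0.9800)
Δp = p'−p = (0.6863,-0.1225); α = Δx/Fx = (549/800) / (549/100) = 1/8
check: Δy/Fy = (-49/400) / (-49/50) = 1/8 ✓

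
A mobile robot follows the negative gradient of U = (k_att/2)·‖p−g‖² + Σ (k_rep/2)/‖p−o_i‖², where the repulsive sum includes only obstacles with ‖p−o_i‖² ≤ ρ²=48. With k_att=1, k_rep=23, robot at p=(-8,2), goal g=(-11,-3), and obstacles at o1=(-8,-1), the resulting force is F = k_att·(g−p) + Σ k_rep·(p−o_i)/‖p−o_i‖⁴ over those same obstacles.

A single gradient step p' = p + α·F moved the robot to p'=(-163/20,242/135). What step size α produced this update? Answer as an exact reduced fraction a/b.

α = 1/20

F_att = 1·(g−p) = 1·(-3,-5) = (-3.0000,-5.0000)
o1: d²=9 ≤ ρ²=48; F_rep = 23·(0,3)/9² = (0.0000,0.8519)
F = F_att + ΣF_rep = (-3.0000,-4.1481)
Δp = p'−p = (-0.1500,-0.2074); α = Δx/Fx = (-3/20) / (-3) = 1/20
check: Δy/Fy = (-28/135) / (-112/27) = 1/20 ✓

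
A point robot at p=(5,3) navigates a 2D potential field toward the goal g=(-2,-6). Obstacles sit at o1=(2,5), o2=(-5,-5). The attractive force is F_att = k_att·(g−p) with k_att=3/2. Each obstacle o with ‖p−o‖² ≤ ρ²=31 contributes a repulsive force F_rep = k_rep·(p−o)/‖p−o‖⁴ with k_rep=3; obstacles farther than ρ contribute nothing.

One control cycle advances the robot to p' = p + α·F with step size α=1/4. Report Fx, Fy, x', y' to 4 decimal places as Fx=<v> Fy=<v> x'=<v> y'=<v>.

Fx=-10.4467 Fy=-13.5355 x'=2.3883 y'=-0.3839

F_att = 3/2·(g−p) = 3/2·(-7,-9) = (-10.5000,-13.5000)
o1: d²=13 ≤ ρ²=31; F_rep = 3·(3,-2)/13² = (0.0533,-0.0355)
o2: d²=164 > ρ²=31 → inactive
F = F_att + ΣF_rep = (-10.4467,-13.5355)
p' = p + 1/4·F = (2.3883,-0.3839)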